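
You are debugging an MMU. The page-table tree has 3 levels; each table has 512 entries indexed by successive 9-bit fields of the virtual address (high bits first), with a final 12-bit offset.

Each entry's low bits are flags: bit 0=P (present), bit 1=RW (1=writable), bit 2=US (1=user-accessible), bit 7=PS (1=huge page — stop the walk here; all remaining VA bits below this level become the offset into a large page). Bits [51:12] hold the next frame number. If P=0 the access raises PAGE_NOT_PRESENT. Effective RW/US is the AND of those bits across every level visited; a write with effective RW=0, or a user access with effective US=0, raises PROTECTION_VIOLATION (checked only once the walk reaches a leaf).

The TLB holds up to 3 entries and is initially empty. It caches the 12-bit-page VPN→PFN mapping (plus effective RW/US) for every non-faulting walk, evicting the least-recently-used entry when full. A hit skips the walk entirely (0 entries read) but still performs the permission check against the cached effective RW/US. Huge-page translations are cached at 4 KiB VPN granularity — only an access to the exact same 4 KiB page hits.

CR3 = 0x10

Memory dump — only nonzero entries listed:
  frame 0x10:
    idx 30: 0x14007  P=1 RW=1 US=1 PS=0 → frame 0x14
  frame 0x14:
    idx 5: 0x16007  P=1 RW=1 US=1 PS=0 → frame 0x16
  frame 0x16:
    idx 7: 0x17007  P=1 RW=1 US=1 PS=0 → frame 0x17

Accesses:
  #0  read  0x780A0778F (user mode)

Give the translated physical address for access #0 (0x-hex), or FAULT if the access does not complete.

Per-access translation:
#0 VA=0x780A0778F (r,user):
  L0 @0x10[30] → 0x14007  P=1,RW=1,US=1,PS=0
  L1 @0x14[5] → 0x16007  P=1,RW=1,US=1,PS=0
  L2 @0x16[7] → 0x17007  P=1,RW=1,US=1,PS=0
  ✓ 0x1778F  — 3 lookups

Access #0 PA: 0x1778F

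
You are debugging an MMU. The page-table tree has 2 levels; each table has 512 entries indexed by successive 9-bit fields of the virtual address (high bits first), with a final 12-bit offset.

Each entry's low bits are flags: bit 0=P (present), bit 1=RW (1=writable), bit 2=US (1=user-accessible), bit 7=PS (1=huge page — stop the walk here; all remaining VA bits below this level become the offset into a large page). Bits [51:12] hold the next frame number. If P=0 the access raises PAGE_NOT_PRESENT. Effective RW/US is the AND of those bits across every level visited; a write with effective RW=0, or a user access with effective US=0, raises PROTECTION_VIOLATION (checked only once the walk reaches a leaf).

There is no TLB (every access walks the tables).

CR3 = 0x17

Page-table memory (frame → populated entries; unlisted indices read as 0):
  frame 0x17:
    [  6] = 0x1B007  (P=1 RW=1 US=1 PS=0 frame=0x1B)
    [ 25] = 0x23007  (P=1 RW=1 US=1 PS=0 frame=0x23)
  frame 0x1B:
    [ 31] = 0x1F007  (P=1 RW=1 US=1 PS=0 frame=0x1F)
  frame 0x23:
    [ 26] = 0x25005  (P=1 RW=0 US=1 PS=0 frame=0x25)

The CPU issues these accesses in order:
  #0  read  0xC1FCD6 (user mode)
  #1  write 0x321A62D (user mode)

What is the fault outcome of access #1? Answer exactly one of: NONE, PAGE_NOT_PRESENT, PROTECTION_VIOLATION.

Per-access translation:
#0 VA=0xC1FCD6 (r,user):
  [0] read 0x17 idx=6: raw=0x1B007 flags P=1 W=1 U=1 S=0
  [1] read 0x1B idx=31: raw=0x1F007 flags P=1 W=1 U=1 S=0
  ⇒ phys 0x1FCD6  [2 reads]
#1 VA=0x321A62D (w,user):
  [0] read 0x17 idx=25: raw=0x23007 flags P=1 W=1 U=1 S=0
  [1] read 0x23 idx=26: raw=0x25005 flags P=1 W=0 U=1 S=0
  → PROTECTION_VIOLATION  (2 entries read)

Access #1 fault: PROTECTION_VIOLATION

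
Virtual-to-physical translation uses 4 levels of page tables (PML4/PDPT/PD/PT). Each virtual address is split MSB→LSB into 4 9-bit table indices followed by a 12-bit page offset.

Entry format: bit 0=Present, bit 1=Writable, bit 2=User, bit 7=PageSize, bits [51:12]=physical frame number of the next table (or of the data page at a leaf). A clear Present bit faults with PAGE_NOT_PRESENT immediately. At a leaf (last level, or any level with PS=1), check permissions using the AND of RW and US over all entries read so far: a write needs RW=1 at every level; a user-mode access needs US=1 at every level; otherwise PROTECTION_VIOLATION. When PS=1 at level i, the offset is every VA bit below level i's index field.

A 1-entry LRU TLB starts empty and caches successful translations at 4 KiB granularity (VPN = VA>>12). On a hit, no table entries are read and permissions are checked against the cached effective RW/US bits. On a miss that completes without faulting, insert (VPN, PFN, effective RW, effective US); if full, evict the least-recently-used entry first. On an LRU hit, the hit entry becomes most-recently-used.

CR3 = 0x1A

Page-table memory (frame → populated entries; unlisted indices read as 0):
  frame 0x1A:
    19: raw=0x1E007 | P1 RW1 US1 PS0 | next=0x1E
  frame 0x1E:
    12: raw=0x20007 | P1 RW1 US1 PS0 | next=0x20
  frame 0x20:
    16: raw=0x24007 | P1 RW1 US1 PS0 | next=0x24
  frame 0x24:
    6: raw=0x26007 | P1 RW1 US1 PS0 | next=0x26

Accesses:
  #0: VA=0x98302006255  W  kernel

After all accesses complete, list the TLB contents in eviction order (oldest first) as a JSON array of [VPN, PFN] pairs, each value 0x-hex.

Trace:
#0 VA=0x98302006255 (w,kernel):
  L0: frame=0x1A idx=19 entry=0x1E007 [P=1 RW=1 US=1 PS=0]
  L1: frame=0x1E idx=12 entry=0x20007 [P=1 RW=1 US=1 PS=0]
  L2: frame=0x20 idx=16 entry=0x24007 [P=1 RW=1 US=1 PS=0]
  L3: frame=0x24 idx=6 entry=0x26007 [P=1 RW=1 US=1 PS=0]
  → PA=0x26255  (4 entries read)

TLB: [["0x98302006", "0x26"]]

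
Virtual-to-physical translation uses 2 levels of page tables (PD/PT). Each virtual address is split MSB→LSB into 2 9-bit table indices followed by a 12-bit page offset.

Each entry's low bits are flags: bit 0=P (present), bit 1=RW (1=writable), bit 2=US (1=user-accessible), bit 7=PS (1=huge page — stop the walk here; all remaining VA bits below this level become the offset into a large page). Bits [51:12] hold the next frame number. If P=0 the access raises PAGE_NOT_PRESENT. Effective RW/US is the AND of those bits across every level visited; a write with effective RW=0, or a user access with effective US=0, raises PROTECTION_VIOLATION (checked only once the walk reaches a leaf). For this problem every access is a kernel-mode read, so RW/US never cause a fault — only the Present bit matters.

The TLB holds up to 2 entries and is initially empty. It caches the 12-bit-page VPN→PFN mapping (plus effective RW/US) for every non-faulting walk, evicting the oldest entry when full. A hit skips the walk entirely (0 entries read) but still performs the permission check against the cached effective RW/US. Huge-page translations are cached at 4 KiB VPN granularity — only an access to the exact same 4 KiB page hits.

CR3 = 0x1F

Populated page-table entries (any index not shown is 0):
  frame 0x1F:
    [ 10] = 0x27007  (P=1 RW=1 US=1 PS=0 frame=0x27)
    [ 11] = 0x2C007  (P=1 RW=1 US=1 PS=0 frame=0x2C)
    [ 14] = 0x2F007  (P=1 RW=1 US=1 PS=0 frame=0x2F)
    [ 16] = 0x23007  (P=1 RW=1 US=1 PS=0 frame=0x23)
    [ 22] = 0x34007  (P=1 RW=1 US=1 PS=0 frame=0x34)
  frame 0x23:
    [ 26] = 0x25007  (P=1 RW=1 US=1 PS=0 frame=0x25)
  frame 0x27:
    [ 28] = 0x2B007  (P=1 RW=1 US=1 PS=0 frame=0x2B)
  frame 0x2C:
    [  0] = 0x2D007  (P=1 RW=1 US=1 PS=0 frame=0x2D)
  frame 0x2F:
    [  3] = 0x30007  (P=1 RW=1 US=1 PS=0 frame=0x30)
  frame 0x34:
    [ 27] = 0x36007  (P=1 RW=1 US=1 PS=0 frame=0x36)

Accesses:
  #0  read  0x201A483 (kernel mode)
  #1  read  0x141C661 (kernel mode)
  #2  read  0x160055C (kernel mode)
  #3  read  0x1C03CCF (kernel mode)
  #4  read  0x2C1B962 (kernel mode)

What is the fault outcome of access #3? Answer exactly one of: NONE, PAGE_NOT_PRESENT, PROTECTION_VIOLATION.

Walk each access:
#0 VA=0x201A483 (r,kernel):
  L0: frame=0x1F idx=16 entry=0x23007 [P=1 RW=1 US=1 PS=0]
  L1: frame=0x23 idx=26 entry=0x25007 [P=1 RW=1 US=1 PS=0]
  → PA=0x25483  (2 entries read)
#1 VA=0x141C661 (r,kernel):
  L0: frame=0x1F idx=10 entry=0x27007 [P=1 RW=1 US=1 PS=0]
  L1: frame=0x27 idx=28 entry=0x2B007 [P=1 RW=1 US=1 PS=0]
  → PA=0x2B661  (2 entries read)
#2 VA=0x160055C (r,kernel):
  L0: frame=0x1F idx=11 entry=0x2C007 [P=1 RW=1 US=1 PS=0]
  L1: frame=0x2C idx=0 entry=0x2D007 [P=1 RW=1 US=1 PS=0]
  → PA=0x2D55C  (2 entries read)
#3 VA=0x1C03CCF (r,kernel):
  L0: frame=0x1F idx=14 entry=0x2F007 [P=1 RW=1 US=1 PS=0]
  L1: frame=0x2F idx=3 entry=0x30007 [P=1 RW=1 US=1 PS=0]
  → PA=0x30CCF  (2 entries read)
#4 VA=0x2C1B962 (r,kernel):
  L0: frame=0x1F idx=22 entry=0x34007 [P=1 RW=1 US=1 PS=0]
  L1: frame=0x34 idx=27 entry=0x36007 [P=1 RW=1 US=1 PS=0]
  → PA=0x36962  (2 entries read)

Access #3 fault: NONE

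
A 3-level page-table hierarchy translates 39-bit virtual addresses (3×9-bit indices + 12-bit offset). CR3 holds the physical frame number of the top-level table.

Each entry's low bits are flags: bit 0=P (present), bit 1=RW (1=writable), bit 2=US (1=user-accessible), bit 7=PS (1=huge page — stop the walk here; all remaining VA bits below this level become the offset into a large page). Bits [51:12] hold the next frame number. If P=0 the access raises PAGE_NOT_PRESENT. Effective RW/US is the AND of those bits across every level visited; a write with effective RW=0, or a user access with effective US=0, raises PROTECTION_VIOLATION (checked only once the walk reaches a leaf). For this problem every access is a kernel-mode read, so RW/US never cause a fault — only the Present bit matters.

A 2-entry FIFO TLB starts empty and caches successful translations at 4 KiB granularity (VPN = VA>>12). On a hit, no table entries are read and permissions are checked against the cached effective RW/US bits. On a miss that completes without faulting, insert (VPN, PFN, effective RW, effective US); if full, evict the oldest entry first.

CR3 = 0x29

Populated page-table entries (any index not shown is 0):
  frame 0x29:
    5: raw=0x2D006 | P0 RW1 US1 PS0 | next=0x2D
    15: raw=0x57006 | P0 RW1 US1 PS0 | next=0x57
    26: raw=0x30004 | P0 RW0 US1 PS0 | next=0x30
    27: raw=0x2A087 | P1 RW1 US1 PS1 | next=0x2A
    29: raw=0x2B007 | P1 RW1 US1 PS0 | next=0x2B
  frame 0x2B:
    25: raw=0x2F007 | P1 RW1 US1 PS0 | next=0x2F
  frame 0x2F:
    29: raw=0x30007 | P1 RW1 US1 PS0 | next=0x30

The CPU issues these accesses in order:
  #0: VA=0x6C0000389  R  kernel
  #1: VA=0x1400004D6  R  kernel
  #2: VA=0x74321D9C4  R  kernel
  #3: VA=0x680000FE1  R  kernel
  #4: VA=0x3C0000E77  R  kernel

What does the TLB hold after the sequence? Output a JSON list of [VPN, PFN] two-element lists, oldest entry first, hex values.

Per-access translation:
#0 VA=0x6C0000389 (r,kernel):
  [0] read 0x29 idx=27: raw=0x2A087 flags P=1 W=1 U=1 S=1
  ⇒ phys 0x2A389 (huge @L0)  [1 reads]
#1 VA=0x1400004D6 (r,kernel):
  [0] read 0x29 idx=5: raw=0x2D006 flags P=0 W=1 U=1 S=0
  ✗ PAGE_NOT_PRESENT  [1 reads]
#2 VA=0x74321D9C4 (r,kernel):
  [0] read 0x29 idx=29: raw=0x2B007 flags P=1 W=1 U=1 S=0
  [1] read 0x2B idx=25: raw=0x2F007 flags P=1 W=1 U=1 S=0
  [2] read 0x2F idx=29: raw=0x30007 flags P=1 W=1 U=1 S=0
  ⇒ phys 0x309C4  [3 reads]
#3 VA=0x680000FE1 (r,kernel):
  [0] read 0x29 idx=26: raw=0x30004 flags P=0 W=0 U=1 S=0
  ✗ PAGE_NOT_PRESENT  [1 reads]
#4 VA=0x3C0000E77 (r,kernel):
  [0] read 0x29 idx=15: raw=0x57006 flags P=0 W=1 U=1 S=0
  ✗ PAGE_NOT_PRESENT  [1 reads]

TLB: [["0x6C0000", "0x2A"], ["0x74321D", "0x30"]]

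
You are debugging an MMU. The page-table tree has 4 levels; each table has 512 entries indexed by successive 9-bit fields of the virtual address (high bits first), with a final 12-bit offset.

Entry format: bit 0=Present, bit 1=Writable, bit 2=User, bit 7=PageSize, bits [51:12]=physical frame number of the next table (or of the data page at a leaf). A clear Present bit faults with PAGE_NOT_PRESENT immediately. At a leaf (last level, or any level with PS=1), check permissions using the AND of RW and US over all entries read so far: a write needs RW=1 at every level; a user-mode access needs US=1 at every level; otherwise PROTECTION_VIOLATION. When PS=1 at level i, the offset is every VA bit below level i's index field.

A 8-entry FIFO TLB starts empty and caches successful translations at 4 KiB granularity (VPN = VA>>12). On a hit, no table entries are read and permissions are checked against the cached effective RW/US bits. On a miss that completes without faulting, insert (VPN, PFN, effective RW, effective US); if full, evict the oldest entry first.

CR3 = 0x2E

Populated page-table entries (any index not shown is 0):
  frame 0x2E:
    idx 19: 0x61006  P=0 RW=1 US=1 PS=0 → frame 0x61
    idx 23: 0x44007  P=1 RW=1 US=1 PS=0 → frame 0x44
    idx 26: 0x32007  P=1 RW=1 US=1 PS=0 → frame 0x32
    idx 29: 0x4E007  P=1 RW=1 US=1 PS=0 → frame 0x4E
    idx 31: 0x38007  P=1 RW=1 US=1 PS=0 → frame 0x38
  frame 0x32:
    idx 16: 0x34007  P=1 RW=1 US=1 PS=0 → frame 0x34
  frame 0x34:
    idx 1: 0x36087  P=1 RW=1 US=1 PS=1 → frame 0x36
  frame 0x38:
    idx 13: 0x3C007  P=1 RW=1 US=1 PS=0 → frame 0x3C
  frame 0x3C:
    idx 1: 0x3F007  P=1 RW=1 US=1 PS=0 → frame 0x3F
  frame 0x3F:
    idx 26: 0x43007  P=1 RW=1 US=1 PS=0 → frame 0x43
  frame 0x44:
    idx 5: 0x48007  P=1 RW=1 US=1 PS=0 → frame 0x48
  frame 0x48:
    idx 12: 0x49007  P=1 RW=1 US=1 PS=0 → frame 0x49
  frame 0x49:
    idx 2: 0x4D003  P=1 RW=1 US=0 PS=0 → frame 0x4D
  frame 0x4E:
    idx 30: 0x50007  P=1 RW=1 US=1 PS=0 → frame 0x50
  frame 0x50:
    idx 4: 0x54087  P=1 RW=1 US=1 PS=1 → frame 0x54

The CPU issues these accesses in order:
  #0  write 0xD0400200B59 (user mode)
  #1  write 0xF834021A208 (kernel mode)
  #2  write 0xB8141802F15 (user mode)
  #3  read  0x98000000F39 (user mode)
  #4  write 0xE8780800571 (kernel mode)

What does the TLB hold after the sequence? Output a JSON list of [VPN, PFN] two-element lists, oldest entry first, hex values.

Trace:
#0 VA=0xD0400200B59 (w,user):
  L0 @0x2E[26] → 0x32007  P=1,RW=1,US=1,PS=0
  L1 @0x32[16] → 0x34007  P=1,RW=1,US=1,PS=0
  L2 @0x34[1] → 0x36087  P=1,RW=1,US=1,PS=1
  → PA=0x36B59 (huge @L2)  (3 entries read)
#1 VA=0xF834021A208 (w,kernel):
  L0 @0x2E[31] → 0x38007  P=1,RW=1,US=1,PS=0
  L1 @0x38[13] → 0x3C007  P=1,RW=1,US=1,PS=0
  L2 @0x3C[1] → 0x3F007  P=1,RW=1,US=1,PS=0
  L3 @0x3F[26] → 0x43007  P=1,RW=1,US=1,PS=0
  → PA=0x43208  (4 entries read)
#2 VA=0xB8141802F15 (w,user):
  L0 @0x2E[23] → 0x44007  P=1,RW=1,US=1,PS=0
  L1 @0x44[5] → 0x48007  P=1,RW=1,US=1,PS=0
  L2 @0x48[12] → 0x49007  P=1,RW=1,US=1,PS=0
  L3 @0x49[2] → 0x4D003  P=1,RW=1,US=0,PS=0
  ⇒ fault: PROTECTION_VIOLATION  — 4 lookups
#3 VA=0x98000000F39 (r,user):
  L0 @0x2E[19] → 0x61006  P=0,RW=1,US=1,PS=0
  ⇒ fault: PAGE_NOT_PRESENT  — 1 lookups
#4 VA=0xE8780800571 (w,kernel):
  L0 @0x2E[29] → 0x4E007  P=1,RW=1,US=1,PS=0
  L1 @0x4E[30] → 0x50007  P=1,RW=1,US=1,PS=0
  L2 @0x50[4] → 0x54087  P=1,RW=1,US=1,PS=1
  → PA=0x54571 (huge @L2)  (3 entries read)

TLB: [["0xD0400200", "0x36"], ["0xF834021A", "0x43"], ["0xE8780800", "0x54"]]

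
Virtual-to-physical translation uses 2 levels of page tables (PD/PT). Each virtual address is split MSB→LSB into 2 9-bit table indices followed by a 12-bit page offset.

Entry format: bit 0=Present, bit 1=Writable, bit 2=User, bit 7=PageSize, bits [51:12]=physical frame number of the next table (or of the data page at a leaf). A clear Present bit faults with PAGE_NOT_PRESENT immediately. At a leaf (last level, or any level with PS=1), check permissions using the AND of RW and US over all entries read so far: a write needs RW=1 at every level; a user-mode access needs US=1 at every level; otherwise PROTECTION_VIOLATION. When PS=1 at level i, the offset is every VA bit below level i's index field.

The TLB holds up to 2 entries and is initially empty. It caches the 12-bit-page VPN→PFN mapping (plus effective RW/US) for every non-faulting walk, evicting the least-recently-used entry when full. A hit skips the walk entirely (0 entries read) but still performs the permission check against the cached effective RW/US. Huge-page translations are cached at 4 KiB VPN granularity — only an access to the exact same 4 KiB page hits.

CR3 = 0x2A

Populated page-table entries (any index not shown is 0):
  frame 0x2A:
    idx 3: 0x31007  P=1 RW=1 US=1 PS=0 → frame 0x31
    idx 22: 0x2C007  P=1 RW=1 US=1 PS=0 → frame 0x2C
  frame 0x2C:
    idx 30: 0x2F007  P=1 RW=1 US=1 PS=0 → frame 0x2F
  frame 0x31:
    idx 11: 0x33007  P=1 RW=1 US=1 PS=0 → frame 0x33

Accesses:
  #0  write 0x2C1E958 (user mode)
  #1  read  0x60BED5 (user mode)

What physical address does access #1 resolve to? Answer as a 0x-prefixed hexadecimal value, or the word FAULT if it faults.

Walk each access:
#0 VA=0x2C1E958 (w,user):
  L0 @0x2A[22] → 0x2C007  P=1,RW=1,US=1,PS=0
  L1 @0x2C[30] → 0x2F007  P=1,RW=1,US=1,PS=0
  ⇒ phys 0x2F958  [2 reads]
#1 VA=0x60BED5 (r,user):
  L0 @0x2A[3] → 0x31007  P=1,RW=1,US=1,PS=0
  L1 @0x31[11] → 0x33007  P=1,RW=1,US=1,PS=0
  ⇒ phys 0x33ED5  [2 reads]

Access #1 PA: 0x33ED5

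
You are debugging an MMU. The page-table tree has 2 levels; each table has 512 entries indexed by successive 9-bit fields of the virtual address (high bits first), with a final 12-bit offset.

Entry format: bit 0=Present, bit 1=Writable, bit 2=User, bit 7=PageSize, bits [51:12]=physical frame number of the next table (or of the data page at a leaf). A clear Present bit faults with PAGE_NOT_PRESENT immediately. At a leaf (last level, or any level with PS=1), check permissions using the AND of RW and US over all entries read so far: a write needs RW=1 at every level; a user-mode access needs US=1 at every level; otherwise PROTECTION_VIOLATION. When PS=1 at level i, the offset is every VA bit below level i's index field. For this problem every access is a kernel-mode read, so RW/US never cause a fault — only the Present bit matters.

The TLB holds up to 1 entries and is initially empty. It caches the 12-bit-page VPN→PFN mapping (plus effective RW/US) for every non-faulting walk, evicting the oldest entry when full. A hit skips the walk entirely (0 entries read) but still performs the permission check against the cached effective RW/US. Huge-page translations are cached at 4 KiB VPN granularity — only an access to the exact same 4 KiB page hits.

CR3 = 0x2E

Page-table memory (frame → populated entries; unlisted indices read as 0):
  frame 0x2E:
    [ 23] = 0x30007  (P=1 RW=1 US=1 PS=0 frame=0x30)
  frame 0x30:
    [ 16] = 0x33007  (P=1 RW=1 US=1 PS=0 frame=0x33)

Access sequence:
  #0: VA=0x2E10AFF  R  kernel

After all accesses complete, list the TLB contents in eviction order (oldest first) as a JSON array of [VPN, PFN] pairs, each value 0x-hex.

Trace:
#0 VA=0x2E10AFF (r,kernel):
  L0 @0x2E[23] → 0x30007  P=1,RW=1,US=1,PS=0
  L1 @0x30[16] → 0x33007  P=1,RW=1,US=1,PS=0
  ⇒ phys 0x33AFF  [2 reads]

TLB: [["0x2E10", "0x33"]]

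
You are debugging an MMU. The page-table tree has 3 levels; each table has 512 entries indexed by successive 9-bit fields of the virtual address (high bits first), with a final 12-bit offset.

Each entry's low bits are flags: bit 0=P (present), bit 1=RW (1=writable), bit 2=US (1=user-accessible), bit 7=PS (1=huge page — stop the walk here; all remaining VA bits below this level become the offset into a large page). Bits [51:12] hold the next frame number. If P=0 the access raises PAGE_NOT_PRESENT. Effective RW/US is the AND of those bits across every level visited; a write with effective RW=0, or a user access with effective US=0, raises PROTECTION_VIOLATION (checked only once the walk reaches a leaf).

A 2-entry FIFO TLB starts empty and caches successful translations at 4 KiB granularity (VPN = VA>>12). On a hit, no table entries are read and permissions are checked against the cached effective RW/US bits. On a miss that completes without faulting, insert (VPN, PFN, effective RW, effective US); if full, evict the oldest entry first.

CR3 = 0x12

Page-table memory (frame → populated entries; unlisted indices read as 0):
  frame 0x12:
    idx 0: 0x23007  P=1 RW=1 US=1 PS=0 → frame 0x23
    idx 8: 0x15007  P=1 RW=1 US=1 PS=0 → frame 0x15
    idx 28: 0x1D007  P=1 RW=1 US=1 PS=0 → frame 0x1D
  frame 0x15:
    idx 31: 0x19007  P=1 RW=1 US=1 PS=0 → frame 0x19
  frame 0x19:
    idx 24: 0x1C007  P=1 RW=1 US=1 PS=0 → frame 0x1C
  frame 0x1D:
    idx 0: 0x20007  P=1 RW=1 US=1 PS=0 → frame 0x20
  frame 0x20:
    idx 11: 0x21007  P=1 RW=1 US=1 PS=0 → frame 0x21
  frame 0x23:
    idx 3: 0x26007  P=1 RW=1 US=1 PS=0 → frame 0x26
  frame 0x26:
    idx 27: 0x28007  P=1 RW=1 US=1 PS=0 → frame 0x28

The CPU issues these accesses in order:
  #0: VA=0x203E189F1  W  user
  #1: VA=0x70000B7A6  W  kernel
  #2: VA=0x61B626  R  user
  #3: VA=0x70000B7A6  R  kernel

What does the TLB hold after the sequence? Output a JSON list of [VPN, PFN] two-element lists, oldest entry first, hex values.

Per-access translation:
#0 VA=0x203E189F1 (w,user):
  L0: frame=0x12 idx=8 entry=0x15007 [P=1 RW=1 US=1 PS=0]
  L1: frame=0x15 idx=31 entry=0x19007 [P=1 RW=1 US=1 PS=0]
  L2: frame=0x19 idx=24 entry=0x1C007 [P=1 RW=1 US=1 PS=0]
  → PA=0x1C9F1  (3 entries read)
#1 VA=0x70000B7A6 (w,kernel):
  L0: frame=0x12 idx=28 entry=0x1D007 [P=1 RW=1 US=1 PS=0]
  L1: frame=0x1D idx=0 entry=0x20007 [P=1 RW=1 US=1 PS=0]
  L2: frame=0x20 idx=11 entry=0x21007 [P=1 RW=1 US=1 PS=0]
  → PA=0x217A6  (3 entries read)
#2 VA=0x61B626 (r,user):
  L0: frame=0x12 idx=0 entry=0x23007 [P=1 RW=1 US=1 PS=0]
  L1: frame=0x23 idx=3 entry=0x26007 [P=1 RW=1 US=1 PS=0]
  L2: frame=0x26 idx=27 entry=0x28007 [P=1 RW=1 US=1 PS=0]
  → PA=0x28626  (3 entries read)
#3 VA=0x70000B7A6 (r,kernel):
  TLB hit vpn=0x70000B → PA=0x217A6

TLB: [["0x70000B", "0x21"], ["0x61B", "0x28"]]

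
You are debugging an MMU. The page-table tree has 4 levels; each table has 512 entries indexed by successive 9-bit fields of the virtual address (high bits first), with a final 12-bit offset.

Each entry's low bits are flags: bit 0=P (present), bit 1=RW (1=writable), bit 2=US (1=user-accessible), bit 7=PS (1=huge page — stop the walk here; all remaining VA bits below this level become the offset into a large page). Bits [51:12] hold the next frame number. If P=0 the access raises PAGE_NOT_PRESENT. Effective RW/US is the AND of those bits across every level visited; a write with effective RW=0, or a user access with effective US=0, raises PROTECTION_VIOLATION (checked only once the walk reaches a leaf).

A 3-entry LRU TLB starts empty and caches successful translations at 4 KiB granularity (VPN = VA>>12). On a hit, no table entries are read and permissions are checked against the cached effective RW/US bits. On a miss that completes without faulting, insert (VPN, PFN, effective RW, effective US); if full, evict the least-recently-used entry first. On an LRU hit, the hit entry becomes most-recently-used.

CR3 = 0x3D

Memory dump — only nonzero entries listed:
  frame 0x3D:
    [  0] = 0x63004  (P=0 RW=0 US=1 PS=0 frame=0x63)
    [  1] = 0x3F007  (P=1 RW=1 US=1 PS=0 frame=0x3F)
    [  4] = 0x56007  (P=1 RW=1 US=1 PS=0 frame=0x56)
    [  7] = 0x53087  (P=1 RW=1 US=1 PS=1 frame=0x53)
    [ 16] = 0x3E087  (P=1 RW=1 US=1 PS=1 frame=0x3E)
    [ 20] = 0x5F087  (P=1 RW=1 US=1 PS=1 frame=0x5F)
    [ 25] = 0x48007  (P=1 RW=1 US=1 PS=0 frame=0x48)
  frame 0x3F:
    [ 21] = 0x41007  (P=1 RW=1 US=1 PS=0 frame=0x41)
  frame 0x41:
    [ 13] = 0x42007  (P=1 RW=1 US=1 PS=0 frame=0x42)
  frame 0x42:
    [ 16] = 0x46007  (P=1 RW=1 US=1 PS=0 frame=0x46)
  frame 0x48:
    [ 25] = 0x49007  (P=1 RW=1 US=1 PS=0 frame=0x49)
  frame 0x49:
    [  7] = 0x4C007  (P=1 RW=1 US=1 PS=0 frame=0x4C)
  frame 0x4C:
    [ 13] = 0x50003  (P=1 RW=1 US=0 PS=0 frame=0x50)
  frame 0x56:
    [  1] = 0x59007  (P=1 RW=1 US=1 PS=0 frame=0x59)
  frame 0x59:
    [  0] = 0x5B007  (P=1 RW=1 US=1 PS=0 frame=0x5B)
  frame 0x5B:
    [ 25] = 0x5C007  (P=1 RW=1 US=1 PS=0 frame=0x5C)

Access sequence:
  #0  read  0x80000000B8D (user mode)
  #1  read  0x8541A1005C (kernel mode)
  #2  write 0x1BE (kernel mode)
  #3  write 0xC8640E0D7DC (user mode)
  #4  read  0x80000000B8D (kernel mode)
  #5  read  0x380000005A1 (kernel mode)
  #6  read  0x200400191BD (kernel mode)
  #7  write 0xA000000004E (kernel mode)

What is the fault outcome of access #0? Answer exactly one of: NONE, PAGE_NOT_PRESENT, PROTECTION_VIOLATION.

Trace:
#0 VA=0x80000000B8D (r,user):
  [0] read 0x3D idx=16: raw=0x3E087 flags P=1 W=1 U=1 S=1
  ⇒ phys 0x3EB8D (huge @L0)  [1 reads]
#1 VA=0x8541A1005C (r,kernel):
  [0] read 0x3D idx=1: raw=0x3F007 flags P=1 W=1 U=1 S=0
  [1] read 0x3F idx=21: raw=0x41007 flags P=1 W=1 U=1 S=0
  [2] read 0x41 idx=13: raw=0x42007 flags P=1 W=1 U=1 S=0
  [3] read 0x42 idx=16: raw=0x46007 flags P=1 W=1 U=1 S=0
  ⇒ phys 0x4605C  [4 reads]
#2 VA=0x1BE (w,kernel):
  [0] read 0x3D idx=0: raw=0x63004 flags P=0 W=0 U=1 S=0
  ✗ PAGE_NOT_PRESENT  [1 reads]
#3 VA=0xC8640E0D7DC (w,user):
  [0] read 0x3D idx=25: raw=0x48007 flags P=1 W=1 U=1 S=0
  [1] read 0x48 idx=25: raw=0x49007 flags P=1 W=1 U=1 S=0
  [2] read 0x49 idx=7: raw=0x4C007 flags P=1 W=1 U=1 S=0
  [3] read 0x4C idx=13: raw=0x50003 flags P=1 W=1 U=0 S=0
  ✗ PROTECTION_VIOLATION  [4 reads]
#4 VA=0x80000000B8D (r,kernel):
  TLB hit vpn=0x80000000 → PA=0x3EB8D
#5 VA=0x380000005A1 (r,kernel):
  [0] read 0x3D idx=7: raw=0x53087 flags P=1 W=1 U=1 S=1
  ⇒ phys 0x535A1 (huge @L0)  [1 reads]
#6 VA=0x200400191BD (r,kernel):
  [0] read 0x3D idx=4: raw=0x56007 flags P=1 W=1 U=1 S=0
  [1] read 0x56 idx=1: raw=0x59007 flags P=1 W=1 U=1 S=0
  [2] read 0x59 idx=0: raw=0x5B007 flags P=1 W=1 U=1 S=0
  [3] read 0x5B idx=25: raw=0x5C007 flags P=1 W=1 U=1 S=0
  ⇒ phys 0x5C1BD  [4 reads]
#7 VA=0xA000000004E (w,kernel):
  [0] read 0x3D idx=20: raw=0x5F087 flags P=1 W=1 U=1 S=1
  ⇒ phys 0x5F04E (huge @L0)  [1 reads]

Access #0 fault: NONE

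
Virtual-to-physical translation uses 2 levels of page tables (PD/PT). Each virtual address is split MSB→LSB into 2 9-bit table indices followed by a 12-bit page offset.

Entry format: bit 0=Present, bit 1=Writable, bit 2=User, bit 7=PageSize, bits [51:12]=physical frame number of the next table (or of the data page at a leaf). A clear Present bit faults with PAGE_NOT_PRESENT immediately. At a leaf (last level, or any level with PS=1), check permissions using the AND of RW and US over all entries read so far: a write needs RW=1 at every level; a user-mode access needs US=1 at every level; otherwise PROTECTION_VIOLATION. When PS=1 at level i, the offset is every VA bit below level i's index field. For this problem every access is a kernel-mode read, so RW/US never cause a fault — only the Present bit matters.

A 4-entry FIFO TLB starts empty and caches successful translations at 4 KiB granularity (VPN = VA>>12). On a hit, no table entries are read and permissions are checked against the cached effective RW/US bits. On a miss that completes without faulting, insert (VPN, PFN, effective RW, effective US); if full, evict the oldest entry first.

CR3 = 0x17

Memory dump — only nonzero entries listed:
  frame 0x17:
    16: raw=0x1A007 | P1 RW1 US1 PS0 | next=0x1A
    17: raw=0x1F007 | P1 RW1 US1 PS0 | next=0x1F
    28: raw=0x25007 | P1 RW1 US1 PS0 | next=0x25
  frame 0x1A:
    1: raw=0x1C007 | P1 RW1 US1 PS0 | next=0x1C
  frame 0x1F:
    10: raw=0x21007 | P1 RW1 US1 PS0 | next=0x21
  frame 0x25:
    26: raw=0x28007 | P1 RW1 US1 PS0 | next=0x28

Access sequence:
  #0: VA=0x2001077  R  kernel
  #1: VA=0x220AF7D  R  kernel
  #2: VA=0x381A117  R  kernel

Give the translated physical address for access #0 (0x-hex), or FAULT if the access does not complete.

Walk each access:
#0 VA=0x2001077 (r,kernel):
  L0: frame=0x17 idx=16 entry=0x1A007 [P=1 RW=1 US=1 PS=0]
  L1: frame=0x1A idx=1 entry=0x1C007 [P=1 RW=1 US=1 PS=0]
  ✓ 0x1C077  — 2 lookups
#1 VA=0x220AF7D (r,kernel):
  L0: frame=0x17 idx=17 entry=0x1F007 [P=1 RW=1 US=1 PS=0]
  L1: frame=0x1F idx=10 entry=0x21007 [P=1 RW=1 US=1 PS=0]
  ✓ 0x21F7D  — 2 lookups
#2 VA=0x381A117 (r,kernel):
  L0: frame=0x17 idx=28 entry=0x25007 [P=1 RW=1 US=1 PS=0]
  L1: frame=0x25 idx=26 entry=0x28007 [P=1 RW=1 US=1 PS=0]
  ✓ 0x28117  — 2 lookups

Access #0 PA: 0x1C077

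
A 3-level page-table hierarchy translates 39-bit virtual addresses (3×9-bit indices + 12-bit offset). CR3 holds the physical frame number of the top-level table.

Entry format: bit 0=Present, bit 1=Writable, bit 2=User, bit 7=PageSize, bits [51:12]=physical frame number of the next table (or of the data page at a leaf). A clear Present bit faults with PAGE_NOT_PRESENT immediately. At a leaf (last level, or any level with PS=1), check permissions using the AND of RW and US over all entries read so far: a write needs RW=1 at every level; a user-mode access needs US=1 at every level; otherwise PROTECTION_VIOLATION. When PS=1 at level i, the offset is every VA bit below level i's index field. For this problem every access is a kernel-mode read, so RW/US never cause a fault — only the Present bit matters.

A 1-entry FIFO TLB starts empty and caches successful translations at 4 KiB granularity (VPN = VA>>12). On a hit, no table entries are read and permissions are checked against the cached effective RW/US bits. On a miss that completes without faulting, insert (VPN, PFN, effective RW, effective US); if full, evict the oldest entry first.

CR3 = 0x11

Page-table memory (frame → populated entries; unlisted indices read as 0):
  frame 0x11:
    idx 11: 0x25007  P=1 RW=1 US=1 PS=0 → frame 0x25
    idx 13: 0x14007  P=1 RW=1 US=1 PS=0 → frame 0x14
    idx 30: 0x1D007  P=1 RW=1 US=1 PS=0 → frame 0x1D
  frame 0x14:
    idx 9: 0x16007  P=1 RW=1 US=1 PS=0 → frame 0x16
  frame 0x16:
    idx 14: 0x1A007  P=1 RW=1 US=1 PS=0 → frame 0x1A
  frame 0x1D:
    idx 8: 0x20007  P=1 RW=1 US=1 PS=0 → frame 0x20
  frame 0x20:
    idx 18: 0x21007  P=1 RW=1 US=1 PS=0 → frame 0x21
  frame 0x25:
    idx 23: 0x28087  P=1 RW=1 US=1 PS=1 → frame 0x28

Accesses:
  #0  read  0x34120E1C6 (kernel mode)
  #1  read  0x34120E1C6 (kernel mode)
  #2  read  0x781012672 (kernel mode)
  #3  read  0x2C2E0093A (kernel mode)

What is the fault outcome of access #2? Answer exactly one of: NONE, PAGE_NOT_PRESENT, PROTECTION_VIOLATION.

Per-access translation:
#0 VA=0x34120E1C6 (r,kernel):
  L0: frame=0x11 idx=13 entry=0x14007 [P=1 RW=1 US=1 PS=0]
  L1: frame=0x14 idx=9 entry=0x16007 [P=1 RW=1 US=1 PS=0]
  L2: frame=0x16 idx=14 entry=0x1A007 [P=1 RW=1 US=1 PS=0]
  ⇒ phys 0x1A1C6  [3 reads]
#1 VA=0x34120E1C6 (r,kernel):
  TLB hit vpn=0x34120E → PA=0x1A1C6
#2 VA=0x781012672 (r,kernel):
  L0: frame=0x11 idx=30 entry=0x1D007 [P=1 RW=1 US=1 PS=0]
  L1: frame=0x1D idx=8 entry=0x20007 [P=1 RW=1 US=1 PS=0]
  L2: frame=0x20 idx=18 entry=0x21007 [P=1 RW=1 US=1 PS=0]
  ⇒ phys 0x21672  [3 reads]
#3 VA=0x2C2E0093A (r,kernel):
  L0: frame=0x11 idx=11 entry=0x25007 [P=1 RW=1 US=1 PS=0]
  L1: frame=0x25 idx=23 entry=0x28087 [P=1 RW=1 US=1 PS=1]
  ⇒ phys 0x2893A (huge @L1)  [2 reads]

Access #2 fault: NONE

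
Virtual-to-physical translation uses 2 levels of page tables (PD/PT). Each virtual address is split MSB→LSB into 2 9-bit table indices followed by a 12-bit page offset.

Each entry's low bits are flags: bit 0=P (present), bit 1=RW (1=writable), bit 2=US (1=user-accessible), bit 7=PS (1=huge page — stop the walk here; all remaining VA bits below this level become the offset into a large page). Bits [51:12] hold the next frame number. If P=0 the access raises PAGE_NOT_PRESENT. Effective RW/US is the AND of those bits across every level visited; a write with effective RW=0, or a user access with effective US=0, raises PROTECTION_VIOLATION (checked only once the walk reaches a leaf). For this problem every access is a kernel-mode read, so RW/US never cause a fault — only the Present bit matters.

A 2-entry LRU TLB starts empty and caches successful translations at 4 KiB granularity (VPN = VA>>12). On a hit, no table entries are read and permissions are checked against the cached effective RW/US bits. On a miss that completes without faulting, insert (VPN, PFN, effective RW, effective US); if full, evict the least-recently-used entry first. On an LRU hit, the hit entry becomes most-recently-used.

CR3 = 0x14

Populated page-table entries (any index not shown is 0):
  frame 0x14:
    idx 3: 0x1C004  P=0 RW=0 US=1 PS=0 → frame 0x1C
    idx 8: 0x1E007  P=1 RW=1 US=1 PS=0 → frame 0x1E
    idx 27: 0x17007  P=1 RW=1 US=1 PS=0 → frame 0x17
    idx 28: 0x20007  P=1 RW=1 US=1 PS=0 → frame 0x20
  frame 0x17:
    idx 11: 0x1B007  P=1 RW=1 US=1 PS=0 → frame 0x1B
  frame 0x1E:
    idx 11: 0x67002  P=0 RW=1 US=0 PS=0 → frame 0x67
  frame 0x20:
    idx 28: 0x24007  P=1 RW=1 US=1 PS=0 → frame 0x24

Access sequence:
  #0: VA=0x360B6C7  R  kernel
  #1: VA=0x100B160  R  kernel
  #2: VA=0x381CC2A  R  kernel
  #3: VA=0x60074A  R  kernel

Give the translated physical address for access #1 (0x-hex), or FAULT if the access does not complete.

Per-access translation:
#0 VA=0x360B6C7 (r,kernel):
  L0 @0x14[27] → 0x17007  P=1,RW=1,US=1,PS=0
  L1 @0x17[11] → 0x1B007  P=1,RW=1,US=1,PS=0
  → PA=0x1B6C7  (2 entries read)
#1 VA=0x100B160 (r,kernel):
  L0 @0x14[8] → 0x1E007  P=1,RW=1,US=1,PS=0
  L1 @0x1E[11] → 0x67002  P=0,RW=1,US=0,PS=0
  ✗ PAGE_NOT_PRESENT  [2 reads]
#2 VA=0x381CC2A (r,kernel):
  L0 @0x14[28] → 0x20007  P=1,RW=1,US=1,PS=0
  L1 @0x20[28] → 0x24007  P=1,RW=1,US=1,PS=0
  → PA=0x24C2A  (2 entries read)
#3 VA=0x60074A (r,kernel):
  L0 @0x14[3] → 0x1C004  P=0,RW=0,US=1,PS=0
  ✗ PAGE_NOT_PRESENT  [1 reads]

Access #1 PA: FAULT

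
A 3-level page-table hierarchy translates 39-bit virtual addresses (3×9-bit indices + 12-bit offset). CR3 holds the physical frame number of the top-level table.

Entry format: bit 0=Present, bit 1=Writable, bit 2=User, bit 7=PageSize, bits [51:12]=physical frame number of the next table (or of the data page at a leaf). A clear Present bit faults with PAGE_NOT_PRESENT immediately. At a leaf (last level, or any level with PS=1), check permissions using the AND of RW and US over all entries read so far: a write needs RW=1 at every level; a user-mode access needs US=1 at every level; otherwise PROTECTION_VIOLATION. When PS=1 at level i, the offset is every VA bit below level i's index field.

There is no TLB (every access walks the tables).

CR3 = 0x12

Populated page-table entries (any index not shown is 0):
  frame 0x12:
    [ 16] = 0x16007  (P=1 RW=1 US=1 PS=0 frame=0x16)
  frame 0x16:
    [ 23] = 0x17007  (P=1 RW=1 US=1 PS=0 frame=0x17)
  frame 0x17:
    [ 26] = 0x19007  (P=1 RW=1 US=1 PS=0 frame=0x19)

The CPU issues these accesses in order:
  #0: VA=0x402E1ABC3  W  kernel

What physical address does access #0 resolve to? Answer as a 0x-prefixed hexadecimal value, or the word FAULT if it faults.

Per-access translation:
#0 VA=0x402E1ABC3 (w,kernel):
  L0 @0x12[16] → 0x16007  P=1,RW=1,US=1,PS=0
  L1 @0x16[23] → 0x17007  P=1,RW=1,US=1,PS=0
  L2 @0x17[26] → 0x19007  P=1,RW=1,US=1,PS=0
  → PA=0x19BC3  (3 entries read)

Access #0 PA: 0x19BC3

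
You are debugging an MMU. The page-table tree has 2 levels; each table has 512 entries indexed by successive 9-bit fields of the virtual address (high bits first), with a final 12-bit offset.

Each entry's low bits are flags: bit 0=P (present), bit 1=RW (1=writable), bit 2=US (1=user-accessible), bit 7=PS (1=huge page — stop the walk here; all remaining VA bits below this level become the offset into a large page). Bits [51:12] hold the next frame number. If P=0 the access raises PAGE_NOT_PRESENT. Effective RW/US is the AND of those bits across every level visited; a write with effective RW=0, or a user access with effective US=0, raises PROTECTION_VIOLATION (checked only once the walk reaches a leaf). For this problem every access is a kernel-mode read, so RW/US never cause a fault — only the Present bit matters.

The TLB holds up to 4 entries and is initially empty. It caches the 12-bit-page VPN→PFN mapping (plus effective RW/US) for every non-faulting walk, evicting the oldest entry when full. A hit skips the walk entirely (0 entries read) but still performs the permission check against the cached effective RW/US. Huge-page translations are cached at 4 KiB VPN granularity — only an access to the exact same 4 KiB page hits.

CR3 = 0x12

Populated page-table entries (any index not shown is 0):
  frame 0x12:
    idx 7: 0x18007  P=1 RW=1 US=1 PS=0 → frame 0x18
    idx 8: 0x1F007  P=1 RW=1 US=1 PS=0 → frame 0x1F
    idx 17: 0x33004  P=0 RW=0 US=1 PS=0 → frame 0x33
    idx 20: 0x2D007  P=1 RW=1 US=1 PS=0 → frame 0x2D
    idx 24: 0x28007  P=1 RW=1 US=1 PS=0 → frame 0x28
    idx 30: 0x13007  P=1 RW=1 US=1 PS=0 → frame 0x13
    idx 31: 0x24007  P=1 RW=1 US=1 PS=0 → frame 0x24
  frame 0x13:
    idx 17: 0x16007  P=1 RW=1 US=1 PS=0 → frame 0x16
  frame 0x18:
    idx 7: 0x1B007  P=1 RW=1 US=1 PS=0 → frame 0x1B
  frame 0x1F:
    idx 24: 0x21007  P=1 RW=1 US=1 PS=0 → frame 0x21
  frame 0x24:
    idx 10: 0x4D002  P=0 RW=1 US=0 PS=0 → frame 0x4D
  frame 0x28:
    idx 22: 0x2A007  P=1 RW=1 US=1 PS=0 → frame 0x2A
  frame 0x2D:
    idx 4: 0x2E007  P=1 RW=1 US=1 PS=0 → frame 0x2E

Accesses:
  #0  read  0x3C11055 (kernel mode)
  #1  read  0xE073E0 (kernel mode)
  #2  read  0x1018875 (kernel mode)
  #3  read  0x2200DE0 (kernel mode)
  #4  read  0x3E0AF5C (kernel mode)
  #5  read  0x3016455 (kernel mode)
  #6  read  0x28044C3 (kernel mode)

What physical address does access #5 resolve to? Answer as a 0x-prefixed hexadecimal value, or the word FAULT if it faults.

Walk each access:
#0 VA=0x3C11055 (r,kernel):
  L0: frame=0x12 idx=30 entry=0x13007 [P=1 RW=1 US=1 PS=0]
  L1: frame=0x13 idx=17 entry=0x16007 [P=1 RW=1 US=1 PS=0]
  → PA=0x16055  (2 entries read)
#1 VA=0xE073E0 (r,kernel):
  L0: frame=0x12 idx=7 entry=0x18007 [P=1 RW=1 US=1 PS=0]
  L1: frame=0x18 idx=7 entry=0x1B007 [P=1 RW=1 US=1 PS=0]
  → PA=0x1B3E0  (2 entries read)
#2 VA=0x1018875 (r,kernel):
  L0: frame=0x12 idx=8 entry=0x1F007 [P=1 RW=1 US=1 PS=0]
  L1: frame=0x1F idx=24 entry=0x21007 [P=1 RW=1 US=1 PS=0]
  → PA=0x21875  (2 entries read)
#3 VA=0x2200DE0 (r,kernel):
  L0: frame=0x12 idx=17 entry=0x33004 [P=0 RW=0 US=1 PS=0]
  → PAGE_NOT_PRESENT  (1 entries read)
#4 VA=0x3E0AF5C (r,kernel):
  L0: frame=0x12 idx=31 entry=0x24007 [P=1 RW=1 US=1 PS=0]
  L1: frame=0x24 idx=10 entry=0x4D002 [P=0 RW=1 US=0 PS=0]
  → PAGE_NOT_PRESENT  (2 entries read)
#5 VA=0x3016455 (r,kernel):
  L0: frame=0x12 idx=24 entry=0x28007 [P=1 RW=1 US=1 PS=0]
  L1: frame=0x28 idx=22 entry=0x2A007 [P=1 RW=1 US=1 PS=0]
  → PA=0x2A455  (2 entries read)
#6 VA=0x28044C3 (r,kernel):
  L0: frame=0x12 idx=20 entry=0x2D007 [P=1 RW=1 US=1 PS=0]
  L1: frame=0x2D idx=4 entry=0x2E007 [P=1 RW=1 US=1 PS=0]
  → PA=0x2E4C3  (2 entries read)

Access #5 PA: 0x2A455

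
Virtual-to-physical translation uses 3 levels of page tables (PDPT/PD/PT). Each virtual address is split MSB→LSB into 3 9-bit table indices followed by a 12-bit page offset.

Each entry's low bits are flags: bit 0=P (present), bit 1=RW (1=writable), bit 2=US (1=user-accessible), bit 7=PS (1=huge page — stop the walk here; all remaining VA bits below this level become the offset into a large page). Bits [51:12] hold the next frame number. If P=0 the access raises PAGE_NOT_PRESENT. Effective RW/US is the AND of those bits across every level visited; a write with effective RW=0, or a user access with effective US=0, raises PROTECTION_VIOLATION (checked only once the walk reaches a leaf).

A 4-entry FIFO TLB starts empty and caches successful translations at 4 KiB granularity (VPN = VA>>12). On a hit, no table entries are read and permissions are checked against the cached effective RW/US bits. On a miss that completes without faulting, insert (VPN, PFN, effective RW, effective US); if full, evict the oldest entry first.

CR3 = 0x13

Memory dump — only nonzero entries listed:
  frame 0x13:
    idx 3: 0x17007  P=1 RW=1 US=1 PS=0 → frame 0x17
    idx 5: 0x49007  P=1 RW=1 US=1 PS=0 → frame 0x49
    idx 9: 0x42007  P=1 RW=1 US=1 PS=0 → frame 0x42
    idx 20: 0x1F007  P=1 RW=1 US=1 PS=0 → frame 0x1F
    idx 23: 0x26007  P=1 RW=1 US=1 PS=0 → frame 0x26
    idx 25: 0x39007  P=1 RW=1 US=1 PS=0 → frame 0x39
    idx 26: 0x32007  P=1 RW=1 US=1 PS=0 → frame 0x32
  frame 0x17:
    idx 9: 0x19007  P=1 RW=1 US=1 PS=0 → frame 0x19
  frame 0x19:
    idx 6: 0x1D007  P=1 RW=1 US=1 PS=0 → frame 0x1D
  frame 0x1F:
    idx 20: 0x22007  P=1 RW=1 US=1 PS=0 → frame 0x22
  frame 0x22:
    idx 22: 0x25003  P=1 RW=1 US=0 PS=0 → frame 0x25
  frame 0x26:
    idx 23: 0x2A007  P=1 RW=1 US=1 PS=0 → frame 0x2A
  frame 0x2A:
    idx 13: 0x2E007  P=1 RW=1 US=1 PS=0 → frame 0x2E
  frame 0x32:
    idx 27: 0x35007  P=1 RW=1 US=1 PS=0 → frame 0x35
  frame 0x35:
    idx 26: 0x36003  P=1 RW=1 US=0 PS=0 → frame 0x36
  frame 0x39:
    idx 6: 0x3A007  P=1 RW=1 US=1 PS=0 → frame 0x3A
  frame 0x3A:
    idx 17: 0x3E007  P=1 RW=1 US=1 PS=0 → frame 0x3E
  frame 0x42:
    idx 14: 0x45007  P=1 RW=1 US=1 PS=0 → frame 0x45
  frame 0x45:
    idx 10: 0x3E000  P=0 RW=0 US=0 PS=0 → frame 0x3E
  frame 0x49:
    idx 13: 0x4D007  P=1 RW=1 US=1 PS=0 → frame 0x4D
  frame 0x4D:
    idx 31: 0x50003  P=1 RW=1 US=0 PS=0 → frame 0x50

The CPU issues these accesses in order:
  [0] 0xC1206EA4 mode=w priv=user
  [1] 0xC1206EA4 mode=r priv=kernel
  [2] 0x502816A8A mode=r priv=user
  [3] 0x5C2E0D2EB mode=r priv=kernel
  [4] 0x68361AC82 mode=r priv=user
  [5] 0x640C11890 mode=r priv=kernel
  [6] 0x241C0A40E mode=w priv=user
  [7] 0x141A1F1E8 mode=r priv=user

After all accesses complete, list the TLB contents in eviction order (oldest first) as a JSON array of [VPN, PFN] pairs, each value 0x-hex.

Walk each access:
#0 VA=0xC1206EA4 (w,user):
  L0: frame=0x13 idx=3 entry=0x17007 [P=1 RW=1 US=1 PS=0]
  L1: frame=0x17 idx=9 entry=0x19007 [P=1 RW=1 US=1 PS=0]
  L2: frame=0x19 idx=6 entry=0x1D007 [P=1 RW=1 US=1 PS=0]
  ⇒ phys 0x1DEA4  [3 reads]
#1 VA=0xC1206EA4 (r,kernel):
  TLB hit vpn=0xC1206 → PA=0x1DEA4
#2 VA=0x502816A8A (r,user):
  L0: frame=0x13 idx=20 entry=0x1F007 [P=1 RW=1 US=1 PS=0]
  L1: frame=0x1F idx=20 entry=0x22007 [P=1 RW=1 US=1 PS=0]
  L2: frame=0x22 idx=22 entry=0x25003 [P=1 RW=1 US=0 PS=0]
  ⇒ fault: PROTECTION_VIOLATION  — 3 lookups
#3 VA=0x5C2E0D2EB (r,kernel):
  L0: frame=0x13 idx=23 entry=0x26007 [P=1 RW=1 US=1 PS=0]
  L1: frame=0x26 idx=23 entry=0x2A007 [P=1 RW=1 US=1 PS=0]
  L2: frame=0x2A idx=13 entry=0x2E007 [P=1 RW=1 US=1 PS=0]
  ⇒ phys 0x2E2EB  [3 reads]
#4 VA=0x68361AC82 (r,user):
  L0: frame=0x13 idx=26 entry=0x32007 [P=1 RW=1 US=1 PS=0]
  L1: frame=0x32 idx=27 entry=0x35007 [P=1 RW=1 US=1 PS=0]
  L2: frame=0x35 idx=26 entry=0x36003 [P=1 RW=1 US=0 PS=0]
  ⇒ fault: PROTECTION_VIOLATION  — 3 lookups
#5 VA=0x640C11890 (r,kernel):
  L0: frame=0x13 idx=25 entry=0x39007 [P=1 RW=1 US=1 PS=0]
  L1: frame=0x39 idx=6 entry=0x3A007 [P=1 RW=1 US=1 PS=0]
  L2: frame=0x3A idx=17 entry=0x3E007 [P=1 RW=1 US=1 PS=0]
  ⇒ phys 0x3E890  [3 reads]
#6 VA=0x241C0A40E (w,user):
  L0: frame=0x13 idx=9 entry=0x42007 [P=1 RW=1 US=1 PS=0]
  L1: frame=0x42 idx=14 entry=0x45007 [P=1 RW=1 US=1 PS=0]
  L2: frame=0x45 idx=10 entry=0x3E000 [P=0 RW=0 US=0 PS=0]
  ⇒ fault: PAGE_NOT_PRESENT  — 3 lookups
#7 VA=0x141A1F1E8 (r,user):
  L0: frame=0x13 idx=5 entry=0x49007 [P=1 RW=1 US=1 PS=0]
  L1: frame=0x49 idx=13 entry=0x4D007 [P=1 RW=1 US=1 PS=0]
  L2: frame=0x4D idx=31 entry=0x50003 [P=1 RW=1 US=0 PS=0]
  ⇒ fault: PROTECTION_VIOLATION  — 3 lookups

TLB: [["0xC1206", "0x1D"], ["0x5C2E0D", "0x2E"], ["0x640C11", "0x3E"]]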